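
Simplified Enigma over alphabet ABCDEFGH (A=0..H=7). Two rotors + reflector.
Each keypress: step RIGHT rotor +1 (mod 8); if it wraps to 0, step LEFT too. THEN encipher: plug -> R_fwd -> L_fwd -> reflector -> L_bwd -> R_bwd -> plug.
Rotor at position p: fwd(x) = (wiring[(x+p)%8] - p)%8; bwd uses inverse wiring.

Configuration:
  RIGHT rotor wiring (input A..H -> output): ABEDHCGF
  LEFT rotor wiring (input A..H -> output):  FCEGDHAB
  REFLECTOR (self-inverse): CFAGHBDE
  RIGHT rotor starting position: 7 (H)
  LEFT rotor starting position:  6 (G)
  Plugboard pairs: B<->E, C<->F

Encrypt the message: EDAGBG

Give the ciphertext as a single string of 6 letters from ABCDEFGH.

Answer: CAEACF

Derivation:
Char 1 ('E'): step: R->0, L->7 (L advanced); E->plug->B->R->B->L->G->refl->D->L'->C->R'->F->plug->C
Char 2 ('D'): step: R->1, L=7; D->plug->D->R->G->L->A->refl->C->L'->A->R'->A->plug->A
Char 3 ('A'): step: R->2, L=7; A->plug->A->R->C->L->D->refl->G->L'->B->R'->B->plug->E
Char 4 ('G'): step: R->3, L=7; G->plug->G->R->G->L->A->refl->C->L'->A->R'->A->plug->A
Char 5 ('B'): step: R->4, L=7; B->plug->E->R->E->L->H->refl->E->L'->F->R'->F->plug->C
Char 6 ('G'): step: R->5, L=7; G->plug->G->R->G->L->A->refl->C->L'->A->R'->C->plug->F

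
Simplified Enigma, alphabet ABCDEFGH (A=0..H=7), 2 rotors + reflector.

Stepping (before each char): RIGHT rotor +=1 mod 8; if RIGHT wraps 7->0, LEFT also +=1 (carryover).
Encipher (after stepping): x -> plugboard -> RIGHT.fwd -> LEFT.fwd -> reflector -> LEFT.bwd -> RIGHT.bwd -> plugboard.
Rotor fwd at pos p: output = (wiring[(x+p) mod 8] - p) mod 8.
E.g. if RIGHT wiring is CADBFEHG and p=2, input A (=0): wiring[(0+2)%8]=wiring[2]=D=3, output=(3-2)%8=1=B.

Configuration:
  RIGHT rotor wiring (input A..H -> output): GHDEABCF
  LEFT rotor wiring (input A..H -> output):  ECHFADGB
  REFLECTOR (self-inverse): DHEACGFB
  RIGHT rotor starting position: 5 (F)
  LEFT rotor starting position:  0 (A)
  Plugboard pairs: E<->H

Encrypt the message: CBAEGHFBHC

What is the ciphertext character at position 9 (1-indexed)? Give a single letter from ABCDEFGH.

Char 1 ('C'): step: R->6, L=0; C->plug->C->R->A->L->E->refl->C->L'->B->R'->D->plug->D
Char 2 ('B'): step: R->7, L=0; B->plug->B->R->H->L->B->refl->H->L'->C->R'->G->plug->G
Char 3 ('A'): step: R->0, L->1 (L advanced); A->plug->A->R->G->L->A->refl->D->L'->H->R'->B->plug->B
Char 4 ('E'): step: R->1, L=1; E->plug->H->R->F->L->F->refl->G->L'->B->R'->F->plug->F
Char 5 ('G'): step: R->2, L=1; G->plug->G->R->E->L->C->refl->E->L'->C->R'->B->plug->B
Char 6 ('H'): step: R->3, L=1; H->plug->E->R->C->L->E->refl->C->L'->E->R'->G->plug->G
Char 7 ('F'): step: R->4, L=1; F->plug->F->R->D->L->H->refl->B->L'->A->R'->H->plug->E
Char 8 ('B'): step: R->5, L=1; B->plug->B->R->F->L->F->refl->G->L'->B->R'->D->plug->D
Char 9 ('H'): step: R->6, L=1; H->plug->E->R->F->L->F->refl->G->L'->B->R'->D->plug->D

D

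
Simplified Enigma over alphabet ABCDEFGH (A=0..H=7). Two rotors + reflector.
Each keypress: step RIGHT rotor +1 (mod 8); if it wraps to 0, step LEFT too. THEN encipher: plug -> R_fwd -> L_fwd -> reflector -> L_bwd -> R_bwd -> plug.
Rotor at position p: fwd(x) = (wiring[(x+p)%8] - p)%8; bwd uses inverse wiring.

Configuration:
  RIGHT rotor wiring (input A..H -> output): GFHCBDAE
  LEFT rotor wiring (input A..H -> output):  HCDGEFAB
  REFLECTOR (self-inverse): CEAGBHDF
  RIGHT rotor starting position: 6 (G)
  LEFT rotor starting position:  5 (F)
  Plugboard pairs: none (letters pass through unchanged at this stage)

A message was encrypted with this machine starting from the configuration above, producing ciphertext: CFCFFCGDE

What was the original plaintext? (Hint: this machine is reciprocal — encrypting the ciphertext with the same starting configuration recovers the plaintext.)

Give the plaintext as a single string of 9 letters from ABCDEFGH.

Answer: FDBHGBEFF

Derivation:
Char 1 ('C'): step: R->7, L=5; C->plug->C->R->G->L->B->refl->E->L'->C->R'->F->plug->F
Char 2 ('F'): step: R->0, L->6 (L advanced); F->plug->F->R->D->L->E->refl->B->L'->C->R'->D->plug->D
Char 3 ('C'): step: R->1, L=6; C->plug->C->R->B->L->D->refl->G->L'->G->R'->B->plug->B
Char 4 ('F'): step: R->2, L=6; F->plug->F->R->C->L->B->refl->E->L'->D->R'->H->plug->H
Char 5 ('F'): step: R->3, L=6; F->plug->F->R->D->L->E->refl->B->L'->C->R'->G->plug->G
Char 6 ('C'): step: R->4, L=6; C->plug->C->R->E->L->F->refl->H->L'->H->R'->B->plug->B
Char 7 ('G'): step: R->5, L=6; G->plug->G->R->F->L->A->refl->C->L'->A->R'->E->plug->E
Char 8 ('D'): step: R->6, L=6; D->plug->D->R->H->L->H->refl->F->L'->E->R'->F->plug->F
Char 9 ('E'): step: R->7, L=6; E->plug->E->R->D->L->E->refl->B->L'->C->R'->F->plug->F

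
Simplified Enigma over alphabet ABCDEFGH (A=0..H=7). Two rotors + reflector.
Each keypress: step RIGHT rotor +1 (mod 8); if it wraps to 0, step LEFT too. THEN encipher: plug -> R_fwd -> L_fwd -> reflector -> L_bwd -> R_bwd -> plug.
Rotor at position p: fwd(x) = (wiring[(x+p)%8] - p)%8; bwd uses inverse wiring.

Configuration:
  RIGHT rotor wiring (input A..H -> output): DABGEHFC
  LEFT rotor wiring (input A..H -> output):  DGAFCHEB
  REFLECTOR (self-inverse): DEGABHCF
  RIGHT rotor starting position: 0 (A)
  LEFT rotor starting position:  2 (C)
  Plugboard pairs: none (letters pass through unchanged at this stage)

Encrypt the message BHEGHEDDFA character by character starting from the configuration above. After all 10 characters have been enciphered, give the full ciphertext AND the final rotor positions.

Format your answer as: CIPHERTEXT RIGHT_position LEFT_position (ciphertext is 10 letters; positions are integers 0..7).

Answer: FAHBDCCGBG 2 3

Derivation:
Char 1 ('B'): step: R->1, L=2; B->plug->B->R->A->L->G->refl->C->L'->E->R'->F->plug->F
Char 2 ('H'): step: R->2, L=2; H->plug->H->R->G->L->B->refl->E->L'->H->R'->A->plug->A
Char 3 ('E'): step: R->3, L=2; E->plug->E->R->H->L->E->refl->B->L'->G->R'->H->plug->H
Char 4 ('G'): step: R->4, L=2; G->plug->G->R->F->L->H->refl->F->L'->D->R'->B->plug->B
Char 5 ('H'): step: R->5, L=2; H->plug->H->R->H->L->E->refl->B->L'->G->R'->D->plug->D
Char 6 ('E'): step: R->6, L=2; E->plug->E->R->D->L->F->refl->H->L'->F->R'->C->plug->C
Char 7 ('D'): step: R->7, L=2; D->plug->D->R->C->L->A->refl->D->L'->B->R'->C->plug->C
Char 8 ('D'): step: R->0, L->3 (L advanced); D->plug->D->R->G->L->D->refl->A->L'->F->R'->G->plug->G
Char 9 ('F'): step: R->1, L=3; F->plug->F->R->E->L->G->refl->C->L'->A->R'->B->plug->B
Char 10 ('A'): step: R->2, L=3; A->plug->A->R->H->L->F->refl->H->L'->B->R'->G->plug->G
Final: ciphertext=FAHBDCCGBG, RIGHT=2, LEFT=3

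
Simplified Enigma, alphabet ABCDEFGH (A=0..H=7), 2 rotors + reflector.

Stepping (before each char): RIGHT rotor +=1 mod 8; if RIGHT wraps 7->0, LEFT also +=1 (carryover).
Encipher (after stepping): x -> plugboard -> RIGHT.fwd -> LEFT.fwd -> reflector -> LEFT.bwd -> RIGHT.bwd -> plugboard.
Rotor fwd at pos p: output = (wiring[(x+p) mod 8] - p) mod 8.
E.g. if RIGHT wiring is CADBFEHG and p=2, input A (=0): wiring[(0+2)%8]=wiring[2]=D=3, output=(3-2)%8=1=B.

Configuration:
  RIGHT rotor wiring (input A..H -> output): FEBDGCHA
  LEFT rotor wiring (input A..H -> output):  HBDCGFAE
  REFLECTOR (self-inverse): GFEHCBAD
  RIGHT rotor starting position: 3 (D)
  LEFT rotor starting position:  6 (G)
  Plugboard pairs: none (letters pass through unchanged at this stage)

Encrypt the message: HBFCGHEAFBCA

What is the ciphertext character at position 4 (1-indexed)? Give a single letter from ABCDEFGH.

Char 1 ('H'): step: R->4, L=6; H->plug->H->R->H->L->H->refl->D->L'->D->R'->C->plug->C
Char 2 ('B'): step: R->5, L=6; B->plug->B->R->C->L->B->refl->F->L'->E->R'->F->plug->F
Char 3 ('F'): step: R->6, L=6; F->plug->F->R->F->L->E->refl->C->L'->A->R'->G->plug->G
Char 4 ('C'): step: R->7, L=6; C->plug->C->R->F->L->E->refl->C->L'->A->R'->H->plug->H

H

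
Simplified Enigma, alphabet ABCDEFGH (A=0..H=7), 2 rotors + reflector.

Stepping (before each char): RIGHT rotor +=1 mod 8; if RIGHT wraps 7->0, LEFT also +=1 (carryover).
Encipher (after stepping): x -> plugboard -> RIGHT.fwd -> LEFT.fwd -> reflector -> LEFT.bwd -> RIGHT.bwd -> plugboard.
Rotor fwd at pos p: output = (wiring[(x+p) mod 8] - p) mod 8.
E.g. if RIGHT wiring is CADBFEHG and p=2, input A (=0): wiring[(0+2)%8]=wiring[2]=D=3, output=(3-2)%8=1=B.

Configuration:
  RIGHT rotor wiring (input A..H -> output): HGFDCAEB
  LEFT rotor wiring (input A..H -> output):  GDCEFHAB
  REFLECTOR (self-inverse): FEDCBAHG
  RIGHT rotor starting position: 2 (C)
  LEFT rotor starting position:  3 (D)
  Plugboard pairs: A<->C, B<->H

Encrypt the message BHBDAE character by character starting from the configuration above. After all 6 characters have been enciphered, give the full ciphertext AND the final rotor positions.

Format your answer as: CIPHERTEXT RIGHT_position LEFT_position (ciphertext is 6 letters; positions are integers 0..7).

Char 1 ('B'): step: R->3, L=3; B->plug->H->R->C->L->E->refl->B->L'->A->R'->A->plug->C
Char 2 ('H'): step: R->4, L=3; H->plug->B->R->E->L->G->refl->H->L'->H->R'->H->plug->B
Char 3 ('B'): step: R->5, L=3; B->plug->H->R->F->L->D->refl->C->L'->B->R'->E->plug->E
Char 4 ('D'): step: R->6, L=3; D->plug->D->R->A->L->B->refl->E->L'->C->R'->H->plug->B
Char 5 ('A'): step: R->7, L=3; A->plug->C->R->H->L->H->refl->G->L'->E->R'->E->plug->E
Char 6 ('E'): step: R->0, L->4 (L advanced); E->plug->E->R->C->L->E->refl->B->L'->A->R'->F->plug->F
Final: ciphertext=CBEBEF, RIGHT=0, LEFT=4

Answer: CBEBEF 0 4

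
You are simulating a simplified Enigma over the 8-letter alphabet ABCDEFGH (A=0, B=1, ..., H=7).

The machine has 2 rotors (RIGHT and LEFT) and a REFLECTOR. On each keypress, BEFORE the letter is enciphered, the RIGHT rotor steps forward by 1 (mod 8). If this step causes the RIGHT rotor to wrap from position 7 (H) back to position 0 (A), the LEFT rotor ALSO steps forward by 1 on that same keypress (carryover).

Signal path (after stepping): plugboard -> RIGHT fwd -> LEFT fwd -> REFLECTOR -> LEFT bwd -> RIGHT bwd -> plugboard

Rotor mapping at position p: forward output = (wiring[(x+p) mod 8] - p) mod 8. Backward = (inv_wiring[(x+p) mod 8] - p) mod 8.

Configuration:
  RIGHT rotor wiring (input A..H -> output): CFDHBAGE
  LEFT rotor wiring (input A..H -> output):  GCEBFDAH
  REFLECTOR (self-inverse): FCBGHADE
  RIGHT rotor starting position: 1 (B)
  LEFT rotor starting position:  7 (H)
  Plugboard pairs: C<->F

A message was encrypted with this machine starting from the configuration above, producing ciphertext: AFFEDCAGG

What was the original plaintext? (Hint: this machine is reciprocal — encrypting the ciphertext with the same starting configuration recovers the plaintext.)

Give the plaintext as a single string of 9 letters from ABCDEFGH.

Answer: DGAAFADHB

Derivation:
Char 1 ('A'): step: R->2, L=7; A->plug->A->R->B->L->H->refl->E->L'->G->R'->D->plug->D
Char 2 ('F'): step: R->3, L=7; F->plug->C->R->F->L->G->refl->D->L'->C->R'->G->plug->G
Char 3 ('F'): step: R->4, L=7; F->plug->C->R->C->L->D->refl->G->L'->F->R'->A->plug->A
Char 4 ('E'): step: R->5, L=7; E->plug->E->R->A->L->A->refl->F->L'->D->R'->A->plug->A
Char 5 ('D'): step: R->6, L=7; D->plug->D->R->H->L->B->refl->C->L'->E->R'->C->plug->F
Char 6 ('C'): step: R->7, L=7; C->plug->F->R->C->L->D->refl->G->L'->F->R'->A->plug->A
Char 7 ('A'): step: R->0, L->0 (L advanced); A->plug->A->R->C->L->E->refl->H->L'->H->R'->D->plug->D
Char 8 ('G'): step: R->1, L=0; G->plug->G->R->D->L->B->refl->C->L'->B->R'->H->plug->H
Char 9 ('G'): step: R->2, L=0; G->plug->G->R->A->L->G->refl->D->L'->F->R'->B->plug->B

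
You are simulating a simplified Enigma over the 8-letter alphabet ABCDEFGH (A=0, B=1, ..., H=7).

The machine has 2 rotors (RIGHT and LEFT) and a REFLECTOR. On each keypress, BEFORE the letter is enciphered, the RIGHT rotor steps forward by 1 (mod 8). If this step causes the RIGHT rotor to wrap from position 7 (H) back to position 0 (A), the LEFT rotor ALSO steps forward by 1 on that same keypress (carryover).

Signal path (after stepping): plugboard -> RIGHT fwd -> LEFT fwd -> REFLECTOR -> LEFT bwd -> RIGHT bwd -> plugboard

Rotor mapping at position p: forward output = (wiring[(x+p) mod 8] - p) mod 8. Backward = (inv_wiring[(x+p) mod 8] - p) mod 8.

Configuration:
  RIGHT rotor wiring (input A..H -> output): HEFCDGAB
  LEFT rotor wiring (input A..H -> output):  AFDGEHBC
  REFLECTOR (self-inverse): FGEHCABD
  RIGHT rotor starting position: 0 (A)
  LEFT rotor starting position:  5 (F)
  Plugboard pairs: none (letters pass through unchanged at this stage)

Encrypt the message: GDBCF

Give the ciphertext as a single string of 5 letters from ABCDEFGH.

Char 1 ('G'): step: R->1, L=5; G->plug->G->R->A->L->C->refl->E->L'->B->R'->C->plug->C
Char 2 ('D'): step: R->2, L=5; D->plug->D->R->E->L->A->refl->F->L'->C->R'->H->plug->H
Char 3 ('B'): step: R->3, L=5; B->plug->B->R->A->L->C->refl->E->L'->B->R'->G->plug->G
Char 4 ('C'): step: R->4, L=5; C->plug->C->R->E->L->A->refl->F->L'->C->R'->B->plug->B
Char 5 ('F'): step: R->5, L=5; F->plug->F->R->A->L->C->refl->E->L'->B->R'->A->plug->A

Answer: CHGBA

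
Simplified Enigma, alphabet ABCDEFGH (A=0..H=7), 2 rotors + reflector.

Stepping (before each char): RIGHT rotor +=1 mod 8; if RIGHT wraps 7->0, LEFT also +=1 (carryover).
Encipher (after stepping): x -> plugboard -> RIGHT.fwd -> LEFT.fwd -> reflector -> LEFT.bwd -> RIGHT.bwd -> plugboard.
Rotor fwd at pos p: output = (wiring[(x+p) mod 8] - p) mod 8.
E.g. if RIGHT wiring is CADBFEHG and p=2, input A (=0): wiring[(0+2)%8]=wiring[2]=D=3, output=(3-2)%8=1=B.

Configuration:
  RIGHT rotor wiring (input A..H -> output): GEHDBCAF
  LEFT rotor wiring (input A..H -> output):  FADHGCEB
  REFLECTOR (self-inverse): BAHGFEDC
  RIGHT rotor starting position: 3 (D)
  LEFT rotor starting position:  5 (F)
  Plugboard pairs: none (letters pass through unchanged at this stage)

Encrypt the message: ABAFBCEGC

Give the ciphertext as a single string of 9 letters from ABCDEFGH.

Char 1 ('A'): step: R->4, L=5; A->plug->A->R->F->L->G->refl->D->L'->E->R'->C->plug->C
Char 2 ('B'): step: R->5, L=5; B->plug->B->R->D->L->A->refl->B->L'->H->R'->E->plug->E
Char 3 ('A'): step: R->6, L=5; A->plug->A->R->C->L->E->refl->F->L'->A->R'->C->plug->C
Char 4 ('F'): step: R->7, L=5; F->plug->F->R->C->L->E->refl->F->L'->A->R'->D->plug->D
Char 5 ('B'): step: R->0, L->6 (L advanced); B->plug->B->R->E->L->F->refl->E->L'->H->R'->C->plug->C
Char 6 ('C'): step: R->1, L=6; C->plug->C->R->C->L->H->refl->C->L'->D->R'->A->plug->A
Char 7 ('E'): step: R->2, L=6; E->plug->E->R->G->L->A->refl->B->L'->F->R'->A->plug->A
Char 8 ('G'): step: R->3, L=6; G->plug->G->R->B->L->D->refl->G->L'->A->R'->A->plug->A
Char 9 ('C'): step: R->4, L=6; C->plug->C->R->E->L->F->refl->E->L'->H->R'->H->plug->H

Answer: CECDCAAAH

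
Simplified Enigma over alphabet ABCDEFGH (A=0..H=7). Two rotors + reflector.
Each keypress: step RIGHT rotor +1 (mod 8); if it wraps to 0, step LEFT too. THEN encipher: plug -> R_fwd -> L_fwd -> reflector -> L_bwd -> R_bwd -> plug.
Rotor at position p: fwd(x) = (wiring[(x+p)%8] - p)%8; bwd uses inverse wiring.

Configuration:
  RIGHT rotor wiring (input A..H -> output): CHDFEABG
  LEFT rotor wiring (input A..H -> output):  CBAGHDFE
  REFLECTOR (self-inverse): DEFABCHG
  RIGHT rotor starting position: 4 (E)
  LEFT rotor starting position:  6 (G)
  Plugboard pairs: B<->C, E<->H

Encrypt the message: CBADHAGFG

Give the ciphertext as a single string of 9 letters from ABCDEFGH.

Char 1 ('C'): step: R->5, L=6; C->plug->B->R->E->L->C->refl->F->L'->H->R'->H->plug->E
Char 2 ('B'): step: R->6, L=6; B->plug->C->R->E->L->C->refl->F->L'->H->R'->F->plug->F
Char 3 ('A'): step: R->7, L=6; A->plug->A->R->H->L->F->refl->C->L'->E->R'->D->plug->D
Char 4 ('D'): step: R->0, L->7 (L advanced); D->plug->D->R->F->L->A->refl->D->L'->B->R'->G->plug->G
Char 5 ('H'): step: R->1, L=7; H->plug->E->R->H->L->G->refl->H->L'->E->R'->C->plug->B
Char 6 ('A'): step: R->2, L=7; A->plug->A->R->B->L->D->refl->A->L'->F->R'->H->plug->E
Char 7 ('G'): step: R->3, L=7; G->plug->G->R->E->L->H->refl->G->L'->H->R'->F->plug->F
Char 8 ('F'): step: R->4, L=7; F->plug->F->R->D->L->B->refl->E->L'->G->R'->E->plug->H
Char 9 ('G'): step: R->5, L=7; G->plug->G->R->A->L->F->refl->C->L'->C->R'->E->plug->H

Answer: EFDGBEFHH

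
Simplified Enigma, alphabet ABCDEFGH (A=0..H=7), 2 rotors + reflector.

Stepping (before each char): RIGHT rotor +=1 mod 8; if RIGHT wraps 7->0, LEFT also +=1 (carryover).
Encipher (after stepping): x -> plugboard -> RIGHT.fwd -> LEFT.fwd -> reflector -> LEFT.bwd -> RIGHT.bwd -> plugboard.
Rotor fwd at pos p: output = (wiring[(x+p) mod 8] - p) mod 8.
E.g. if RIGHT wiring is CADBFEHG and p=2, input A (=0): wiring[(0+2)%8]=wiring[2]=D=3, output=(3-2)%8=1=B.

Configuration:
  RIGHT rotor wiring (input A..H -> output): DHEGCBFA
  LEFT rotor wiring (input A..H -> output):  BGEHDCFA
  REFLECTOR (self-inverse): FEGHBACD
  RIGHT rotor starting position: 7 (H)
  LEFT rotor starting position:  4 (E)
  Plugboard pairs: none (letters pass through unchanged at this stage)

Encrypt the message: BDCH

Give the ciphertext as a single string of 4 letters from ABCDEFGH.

Answer: DEGF

Derivation:
Char 1 ('B'): step: R->0, L->5 (L advanced); B->plug->B->R->H->L->G->refl->C->L'->G->R'->D->plug->D
Char 2 ('D'): step: R->1, L=5; D->plug->D->R->B->L->A->refl->F->L'->A->R'->E->plug->E
Char 3 ('C'): step: R->2, L=5; C->plug->C->R->A->L->F->refl->A->L'->B->R'->G->plug->G
Char 4 ('H'): step: R->3, L=5; H->plug->H->R->B->L->A->refl->F->L'->A->R'->F->plug->F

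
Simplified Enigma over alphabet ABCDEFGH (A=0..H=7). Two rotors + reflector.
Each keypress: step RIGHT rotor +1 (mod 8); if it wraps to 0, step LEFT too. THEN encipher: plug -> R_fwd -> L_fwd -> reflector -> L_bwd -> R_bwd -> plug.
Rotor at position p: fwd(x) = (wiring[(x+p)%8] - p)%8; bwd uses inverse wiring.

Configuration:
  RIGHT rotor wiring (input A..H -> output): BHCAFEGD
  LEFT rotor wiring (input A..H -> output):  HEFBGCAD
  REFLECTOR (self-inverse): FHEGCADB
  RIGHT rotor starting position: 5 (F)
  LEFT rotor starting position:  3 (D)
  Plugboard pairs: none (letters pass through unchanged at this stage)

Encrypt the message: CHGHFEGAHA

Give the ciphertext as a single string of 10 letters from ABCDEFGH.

Char 1 ('C'): step: R->6, L=3; C->plug->C->R->D->L->F->refl->A->L'->E->R'->E->plug->E
Char 2 ('H'): step: R->7, L=3; H->plug->H->R->H->L->C->refl->E->L'->F->R'->G->plug->G
Char 3 ('G'): step: R->0, L->4 (L advanced); G->plug->G->R->G->L->B->refl->H->L'->D->R'->H->plug->H
Char 4 ('H'): step: R->1, L=4; H->plug->H->R->A->L->C->refl->E->L'->C->R'->G->plug->G
Char 5 ('F'): step: R->2, L=4; F->plug->F->R->B->L->G->refl->D->L'->E->R'->E->plug->E
Char 6 ('E'): step: R->3, L=4; E->plug->E->R->A->L->C->refl->E->L'->C->R'->B->plug->B
Char 7 ('G'): step: R->4, L=4; G->plug->G->R->G->L->B->refl->H->L'->D->R'->F->plug->F
Char 8 ('A'): step: R->5, L=4; A->plug->A->R->H->L->F->refl->A->L'->F->R'->F->plug->F
Char 9 ('H'): step: R->6, L=4; H->plug->H->R->G->L->B->refl->H->L'->D->R'->C->plug->C
Char 10 ('A'): step: R->7, L=4; A->plug->A->R->E->L->D->refl->G->L'->B->R'->E->plug->E

Answer: EGHGEBFFCE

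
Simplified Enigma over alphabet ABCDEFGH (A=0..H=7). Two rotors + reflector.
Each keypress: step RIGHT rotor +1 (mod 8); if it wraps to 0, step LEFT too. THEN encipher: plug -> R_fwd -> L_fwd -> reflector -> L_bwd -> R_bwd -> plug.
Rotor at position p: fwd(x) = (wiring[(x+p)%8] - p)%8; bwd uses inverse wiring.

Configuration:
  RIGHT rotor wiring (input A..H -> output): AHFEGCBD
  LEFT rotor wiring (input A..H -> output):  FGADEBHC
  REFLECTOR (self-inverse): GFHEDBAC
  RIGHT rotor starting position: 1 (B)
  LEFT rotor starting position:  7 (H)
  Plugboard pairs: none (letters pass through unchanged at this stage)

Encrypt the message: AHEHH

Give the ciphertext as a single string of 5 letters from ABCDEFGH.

Answer: HDHGG

Derivation:
Char 1 ('A'): step: R->2, L=7; A->plug->A->R->D->L->B->refl->F->L'->F->R'->H->plug->H
Char 2 ('H'): step: R->3, L=7; H->plug->H->R->C->L->H->refl->C->L'->G->R'->D->plug->D
Char 3 ('E'): step: R->4, L=7; E->plug->E->R->E->L->E->refl->D->L'->A->R'->H->plug->H
Char 4 ('H'): step: R->5, L=7; H->plug->H->R->B->L->G->refl->A->L'->H->R'->G->plug->G
Char 5 ('H'): step: R->6, L=7; H->plug->H->R->E->L->E->refl->D->L'->A->R'->G->plug->G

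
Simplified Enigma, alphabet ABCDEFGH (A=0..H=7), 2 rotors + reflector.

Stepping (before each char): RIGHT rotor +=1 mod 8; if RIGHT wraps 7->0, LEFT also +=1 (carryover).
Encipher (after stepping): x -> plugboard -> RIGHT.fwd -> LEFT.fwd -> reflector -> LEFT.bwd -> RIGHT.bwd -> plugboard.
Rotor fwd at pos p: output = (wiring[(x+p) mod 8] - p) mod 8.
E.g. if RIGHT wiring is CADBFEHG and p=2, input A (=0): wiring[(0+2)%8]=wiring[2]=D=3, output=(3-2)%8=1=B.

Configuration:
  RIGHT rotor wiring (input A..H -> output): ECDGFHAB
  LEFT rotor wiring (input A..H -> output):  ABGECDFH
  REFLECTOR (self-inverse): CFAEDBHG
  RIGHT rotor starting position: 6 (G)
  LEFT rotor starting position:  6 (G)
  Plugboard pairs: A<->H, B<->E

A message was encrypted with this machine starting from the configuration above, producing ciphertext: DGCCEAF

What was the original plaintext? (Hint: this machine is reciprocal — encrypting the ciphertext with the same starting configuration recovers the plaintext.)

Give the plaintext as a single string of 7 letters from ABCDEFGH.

Answer: HEBFABB

Derivation:
Char 1 ('D'): step: R->7, L=6; D->plug->D->R->E->L->A->refl->C->L'->C->R'->A->plug->H
Char 2 ('G'): step: R->0, L->7 (L advanced); G->plug->G->R->A->L->A->refl->C->L'->C->R'->B->plug->E
Char 3 ('C'): step: R->1, L=7; C->plug->C->R->F->L->D->refl->E->L'->G->R'->E->plug->B
Char 4 ('C'): step: R->2, L=7; C->plug->C->R->D->L->H->refl->G->L'->H->R'->F->plug->F
Char 5 ('E'): step: R->3, L=7; E->plug->B->R->C->L->C->refl->A->L'->A->R'->H->plug->A
Char 6 ('A'): step: R->4, L=7; A->plug->H->R->C->L->C->refl->A->L'->A->R'->E->plug->B
Char 7 ('F'): step: R->5, L=7; F->plug->F->R->G->L->E->refl->D->L'->F->R'->E->plug->B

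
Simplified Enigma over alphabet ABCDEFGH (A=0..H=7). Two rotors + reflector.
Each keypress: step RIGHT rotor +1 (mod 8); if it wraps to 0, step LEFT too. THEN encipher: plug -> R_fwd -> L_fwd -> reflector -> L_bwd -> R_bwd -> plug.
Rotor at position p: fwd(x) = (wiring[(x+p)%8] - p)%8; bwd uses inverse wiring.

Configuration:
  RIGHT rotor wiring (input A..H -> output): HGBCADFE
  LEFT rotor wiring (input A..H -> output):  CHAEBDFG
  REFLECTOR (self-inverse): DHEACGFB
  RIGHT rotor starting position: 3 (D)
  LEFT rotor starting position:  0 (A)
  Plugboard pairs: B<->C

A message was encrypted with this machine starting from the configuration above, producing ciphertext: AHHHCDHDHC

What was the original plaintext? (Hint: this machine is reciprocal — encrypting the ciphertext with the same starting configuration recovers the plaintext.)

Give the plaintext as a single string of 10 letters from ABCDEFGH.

Char 1 ('A'): step: R->4, L=0; A->plug->A->R->E->L->B->refl->H->L'->B->R'->C->plug->B
Char 2 ('H'): step: R->5, L=0; H->plug->H->R->D->L->E->refl->C->L'->A->R'->B->plug->C
Char 3 ('H'): step: R->6, L=0; H->plug->H->R->F->L->D->refl->A->L'->C->R'->G->plug->G
Char 4 ('H'): step: R->7, L=0; H->plug->H->R->G->L->F->refl->G->L'->H->R'->C->plug->B
Char 5 ('C'): step: R->0, L->1 (L advanced); C->plug->B->R->G->L->F->refl->G->L'->A->R'->E->plug->E
Char 6 ('D'): step: R->1, L=1; D->plug->D->R->H->L->B->refl->H->L'->B->R'->C->plug->B
Char 7 ('H'): step: R->2, L=1; H->plug->H->R->E->L->C->refl->E->L'->F->R'->G->plug->G
Char 8 ('D'): step: R->3, L=1; D->plug->D->R->C->L->D->refl->A->L'->D->R'->G->plug->G
Char 9 ('H'): step: R->4, L=1; H->plug->H->R->G->L->F->refl->G->L'->A->R'->D->plug->D
Char 10 ('C'): step: R->5, L=1; C->plug->B->R->A->L->G->refl->F->L'->G->R'->A->plug->A

Answer: BCGBEBGGDA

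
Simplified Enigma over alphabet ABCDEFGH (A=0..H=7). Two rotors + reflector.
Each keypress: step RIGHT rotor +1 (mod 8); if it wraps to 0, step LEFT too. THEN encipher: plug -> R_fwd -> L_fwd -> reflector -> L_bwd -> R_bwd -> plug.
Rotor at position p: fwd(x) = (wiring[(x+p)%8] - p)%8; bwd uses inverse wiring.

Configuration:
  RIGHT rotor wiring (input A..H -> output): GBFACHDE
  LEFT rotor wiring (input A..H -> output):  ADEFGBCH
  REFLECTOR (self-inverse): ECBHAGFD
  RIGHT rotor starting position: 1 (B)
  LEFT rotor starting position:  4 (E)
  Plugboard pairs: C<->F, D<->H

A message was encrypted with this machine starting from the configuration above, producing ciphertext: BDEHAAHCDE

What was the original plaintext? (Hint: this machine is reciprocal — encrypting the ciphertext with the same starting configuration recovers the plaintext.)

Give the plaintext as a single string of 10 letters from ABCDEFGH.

Answer: GEGAHCAFCF

Derivation:
Char 1 ('B'): step: R->2, L=4; B->plug->B->R->G->L->A->refl->E->L'->E->R'->G->plug->G
Char 2 ('D'): step: R->3, L=4; D->plug->H->R->C->L->G->refl->F->L'->B->R'->E->plug->E
Char 3 ('E'): step: R->4, L=4; E->plug->E->R->C->L->G->refl->F->L'->B->R'->G->plug->G
Char 4 ('H'): step: R->5, L=4; H->plug->D->R->B->L->F->refl->G->L'->C->R'->A->plug->A
Char 5 ('A'): step: R->6, L=4; A->plug->A->R->F->L->H->refl->D->L'->D->R'->D->plug->H
Char 6 ('A'): step: R->7, L=4; A->plug->A->R->F->L->H->refl->D->L'->D->R'->F->plug->C
Char 7 ('H'): step: R->0, L->5 (L advanced); H->plug->D->R->A->L->E->refl->A->L'->G->R'->A->plug->A
Char 8 ('C'): step: R->1, L=5; C->plug->F->R->C->L->C->refl->B->L'->H->R'->C->plug->F
Char 9 ('D'): step: R->2, L=5; D->plug->H->R->H->L->B->refl->C->L'->C->R'->F->plug->C
Char 10 ('E'): step: R->3, L=5; E->plug->E->R->B->L->F->refl->G->L'->E->R'->C->plug->F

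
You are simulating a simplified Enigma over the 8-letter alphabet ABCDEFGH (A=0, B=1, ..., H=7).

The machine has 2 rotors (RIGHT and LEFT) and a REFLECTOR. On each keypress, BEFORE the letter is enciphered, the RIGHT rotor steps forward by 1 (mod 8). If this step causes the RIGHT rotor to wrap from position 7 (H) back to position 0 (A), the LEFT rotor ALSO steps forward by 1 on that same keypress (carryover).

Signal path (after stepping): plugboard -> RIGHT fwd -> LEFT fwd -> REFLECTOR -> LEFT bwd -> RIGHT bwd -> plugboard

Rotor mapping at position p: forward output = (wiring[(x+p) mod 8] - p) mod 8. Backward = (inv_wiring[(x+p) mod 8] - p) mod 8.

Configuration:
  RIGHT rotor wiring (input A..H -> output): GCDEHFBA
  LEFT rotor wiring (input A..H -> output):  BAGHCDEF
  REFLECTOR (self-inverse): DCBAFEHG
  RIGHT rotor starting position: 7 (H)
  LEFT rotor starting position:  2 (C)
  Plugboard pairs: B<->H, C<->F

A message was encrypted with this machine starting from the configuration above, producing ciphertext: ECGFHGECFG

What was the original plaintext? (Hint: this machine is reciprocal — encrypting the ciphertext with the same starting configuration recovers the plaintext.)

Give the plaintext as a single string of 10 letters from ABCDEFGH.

Answer: HDDGFBGGAH

Derivation:
Char 1 ('E'): step: R->0, L->3 (L advanced); E->plug->E->R->H->L->D->refl->A->L'->C->R'->B->plug->H
Char 2 ('C'): step: R->1, L=3; C->plug->F->R->A->L->E->refl->F->L'->G->R'->D->plug->D
Char 3 ('G'): step: R->2, L=3; G->plug->G->R->E->L->C->refl->B->L'->D->R'->D->plug->D
Char 4 ('F'): step: R->3, L=3; F->plug->C->R->C->L->A->refl->D->L'->H->R'->G->plug->G
Char 5 ('H'): step: R->4, L=3; H->plug->B->R->B->L->H->refl->G->L'->F->R'->C->plug->F
Char 6 ('G'): step: R->5, L=3; G->plug->G->R->H->L->D->refl->A->L'->C->R'->H->plug->B
Char 7 ('E'): step: R->6, L=3; E->plug->E->R->F->L->G->refl->H->L'->B->R'->G->plug->G
Char 8 ('C'): step: R->7, L=3; C->plug->F->R->A->L->E->refl->F->L'->G->R'->G->plug->G
Char 9 ('F'): step: R->0, L->4 (L advanced); F->plug->C->R->D->L->B->refl->C->L'->G->R'->A->plug->A
Char 10 ('G'): step: R->1, L=4; G->plug->G->R->H->L->D->refl->A->L'->C->R'->B->plug->H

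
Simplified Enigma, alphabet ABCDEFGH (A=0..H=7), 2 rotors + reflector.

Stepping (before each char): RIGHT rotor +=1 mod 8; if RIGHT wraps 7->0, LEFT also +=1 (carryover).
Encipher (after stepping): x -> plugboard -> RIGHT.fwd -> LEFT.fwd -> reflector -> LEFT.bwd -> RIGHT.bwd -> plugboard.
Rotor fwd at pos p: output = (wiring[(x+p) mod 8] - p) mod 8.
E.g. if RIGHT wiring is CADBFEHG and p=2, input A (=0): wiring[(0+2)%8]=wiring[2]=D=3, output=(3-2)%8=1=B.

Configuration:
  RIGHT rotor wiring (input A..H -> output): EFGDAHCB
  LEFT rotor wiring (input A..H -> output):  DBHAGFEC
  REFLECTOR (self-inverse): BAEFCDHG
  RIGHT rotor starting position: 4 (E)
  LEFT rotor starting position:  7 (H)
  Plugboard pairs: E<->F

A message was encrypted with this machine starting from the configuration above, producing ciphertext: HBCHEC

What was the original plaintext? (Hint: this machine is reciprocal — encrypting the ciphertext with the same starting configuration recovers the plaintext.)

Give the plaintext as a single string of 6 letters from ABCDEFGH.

Char 1 ('H'): step: R->5, L=7; H->plug->H->R->D->L->A->refl->B->L'->E->R'->C->plug->C
Char 2 ('B'): step: R->6, L=7; B->plug->B->R->D->L->A->refl->B->L'->E->R'->A->plug->A
Char 3 ('C'): step: R->7, L=7; C->plug->C->R->G->L->G->refl->H->L'->F->R'->B->plug->B
Char 4 ('H'): step: R->0, L->0 (L advanced); H->plug->H->R->B->L->B->refl->A->L'->D->R'->D->plug->D
Char 5 ('E'): step: R->1, L=0; E->plug->F->R->B->L->B->refl->A->L'->D->R'->H->plug->H
Char 6 ('C'): step: R->2, L=0; C->plug->C->R->G->L->E->refl->C->L'->H->R'->F->plug->E

Answer: CABDHE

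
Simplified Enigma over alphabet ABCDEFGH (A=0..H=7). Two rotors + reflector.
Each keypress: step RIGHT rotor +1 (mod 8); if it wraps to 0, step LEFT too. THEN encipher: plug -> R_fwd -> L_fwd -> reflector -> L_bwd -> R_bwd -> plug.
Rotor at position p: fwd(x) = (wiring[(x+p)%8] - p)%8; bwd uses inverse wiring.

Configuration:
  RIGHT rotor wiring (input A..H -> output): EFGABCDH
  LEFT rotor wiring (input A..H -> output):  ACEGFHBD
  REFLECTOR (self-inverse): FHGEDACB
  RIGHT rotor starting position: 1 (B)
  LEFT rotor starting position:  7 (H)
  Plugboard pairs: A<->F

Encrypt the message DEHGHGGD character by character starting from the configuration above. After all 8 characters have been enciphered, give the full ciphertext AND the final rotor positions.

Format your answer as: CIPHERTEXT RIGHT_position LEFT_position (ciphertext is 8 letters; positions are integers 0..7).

Answer: GAABBCEF 1 0

Derivation:
Char 1 ('D'): step: R->2, L=7; D->plug->D->R->A->L->E->refl->D->L'->C->R'->G->plug->G
Char 2 ('E'): step: R->3, L=7; E->plug->E->R->E->L->H->refl->B->L'->B->R'->F->plug->A
Char 3 ('H'): step: R->4, L=7; H->plug->H->R->E->L->H->refl->B->L'->B->R'->F->plug->A
Char 4 ('G'): step: R->5, L=7; G->plug->G->R->D->L->F->refl->A->L'->G->R'->B->plug->B
Char 5 ('H'): step: R->6, L=7; H->plug->H->R->E->L->H->refl->B->L'->B->R'->B->plug->B
Char 6 ('G'): step: R->7, L=7; G->plug->G->R->D->L->F->refl->A->L'->G->R'->C->plug->C
Char 7 ('G'): step: R->0, L->0 (L advanced); G->plug->G->R->D->L->G->refl->C->L'->B->R'->E->plug->E
Char 8 ('D'): step: R->1, L=0; D->plug->D->R->A->L->A->refl->F->L'->E->R'->A->plug->F
Final: ciphertext=GAABBCEF, RIGHT=1, LEFT=0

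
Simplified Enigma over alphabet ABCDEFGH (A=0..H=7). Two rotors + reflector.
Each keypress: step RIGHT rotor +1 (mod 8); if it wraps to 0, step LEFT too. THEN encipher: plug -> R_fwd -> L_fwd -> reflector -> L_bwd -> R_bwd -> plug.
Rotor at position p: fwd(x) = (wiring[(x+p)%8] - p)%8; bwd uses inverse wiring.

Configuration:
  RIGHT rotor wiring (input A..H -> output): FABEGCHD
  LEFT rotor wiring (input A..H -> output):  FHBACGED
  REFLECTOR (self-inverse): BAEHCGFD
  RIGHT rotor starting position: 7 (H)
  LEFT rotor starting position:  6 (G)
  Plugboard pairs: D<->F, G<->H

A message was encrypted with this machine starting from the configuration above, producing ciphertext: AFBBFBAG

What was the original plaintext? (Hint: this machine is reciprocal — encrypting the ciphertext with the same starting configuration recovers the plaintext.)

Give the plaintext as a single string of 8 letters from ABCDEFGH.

Answer: EDCEEDCH

Derivation:
Char 1 ('A'): step: R->0, L->7 (L advanced); A->plug->A->R->F->L->D->refl->H->L'->G->R'->E->plug->E
Char 2 ('F'): step: R->1, L=7; F->plug->D->R->F->L->D->refl->H->L'->G->R'->F->plug->D
Char 3 ('B'): step: R->2, L=7; B->plug->B->R->C->L->A->refl->B->L'->E->R'->C->plug->C
Char 4 ('B'): step: R->3, L=7; B->plug->B->R->D->L->C->refl->E->L'->A->R'->E->plug->E
Char 5 ('F'): step: R->4, L=7; F->plug->D->R->H->L->F->refl->G->L'->B->R'->E->plug->E
Char 6 ('B'): step: R->5, L=7; B->plug->B->R->C->L->A->refl->B->L'->E->R'->F->plug->D
Char 7 ('A'): step: R->6, L=7; A->plug->A->R->B->L->G->refl->F->L'->H->R'->C->plug->C
Char 8 ('G'): step: R->7, L=7; G->plug->H->R->A->L->E->refl->C->L'->D->R'->G->plug->H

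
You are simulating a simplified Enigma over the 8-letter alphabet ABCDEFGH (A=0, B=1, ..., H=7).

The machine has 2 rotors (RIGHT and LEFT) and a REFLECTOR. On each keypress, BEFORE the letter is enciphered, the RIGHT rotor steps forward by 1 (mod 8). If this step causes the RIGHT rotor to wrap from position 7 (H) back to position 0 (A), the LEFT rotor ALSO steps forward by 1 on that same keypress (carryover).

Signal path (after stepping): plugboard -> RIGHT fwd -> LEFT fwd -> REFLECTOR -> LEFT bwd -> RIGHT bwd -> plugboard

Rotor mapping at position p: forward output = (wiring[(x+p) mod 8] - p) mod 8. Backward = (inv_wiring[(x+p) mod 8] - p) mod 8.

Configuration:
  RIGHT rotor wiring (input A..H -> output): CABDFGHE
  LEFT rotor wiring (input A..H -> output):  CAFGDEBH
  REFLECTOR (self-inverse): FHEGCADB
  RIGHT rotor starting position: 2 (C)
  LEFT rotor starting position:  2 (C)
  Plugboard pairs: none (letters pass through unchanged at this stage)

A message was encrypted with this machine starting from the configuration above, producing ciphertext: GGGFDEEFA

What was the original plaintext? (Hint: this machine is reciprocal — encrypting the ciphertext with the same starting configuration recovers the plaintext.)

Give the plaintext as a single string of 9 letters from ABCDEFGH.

Answer: HEDBEACEC

Derivation:
Char 1 ('G'): step: R->3, L=2; G->plug->G->R->F->L->F->refl->A->L'->G->R'->H->plug->H
Char 2 ('G'): step: R->4, L=2; G->plug->G->R->F->L->F->refl->A->L'->G->R'->E->plug->E
Char 3 ('G'): step: R->5, L=2; G->plug->G->R->G->L->A->refl->F->L'->F->R'->D->plug->D
Char 4 ('F'): step: R->6, L=2; F->plug->F->R->F->L->F->refl->A->L'->G->R'->B->plug->B
Char 5 ('D'): step: R->7, L=2; D->plug->D->R->C->L->B->refl->H->L'->E->R'->E->plug->E
Char 6 ('E'): step: R->0, L->3 (L advanced); E->plug->E->R->F->L->H->refl->B->L'->C->R'->A->plug->A
Char 7 ('E'): step: R->1, L=3; E->plug->E->R->F->L->H->refl->B->L'->C->R'->C->plug->C
Char 8 ('F'): step: R->2, L=3; F->plug->F->R->C->L->B->refl->H->L'->F->R'->E->plug->E
Char 9 ('A'): step: R->3, L=3; A->plug->A->R->A->L->D->refl->G->L'->D->R'->C->plug->C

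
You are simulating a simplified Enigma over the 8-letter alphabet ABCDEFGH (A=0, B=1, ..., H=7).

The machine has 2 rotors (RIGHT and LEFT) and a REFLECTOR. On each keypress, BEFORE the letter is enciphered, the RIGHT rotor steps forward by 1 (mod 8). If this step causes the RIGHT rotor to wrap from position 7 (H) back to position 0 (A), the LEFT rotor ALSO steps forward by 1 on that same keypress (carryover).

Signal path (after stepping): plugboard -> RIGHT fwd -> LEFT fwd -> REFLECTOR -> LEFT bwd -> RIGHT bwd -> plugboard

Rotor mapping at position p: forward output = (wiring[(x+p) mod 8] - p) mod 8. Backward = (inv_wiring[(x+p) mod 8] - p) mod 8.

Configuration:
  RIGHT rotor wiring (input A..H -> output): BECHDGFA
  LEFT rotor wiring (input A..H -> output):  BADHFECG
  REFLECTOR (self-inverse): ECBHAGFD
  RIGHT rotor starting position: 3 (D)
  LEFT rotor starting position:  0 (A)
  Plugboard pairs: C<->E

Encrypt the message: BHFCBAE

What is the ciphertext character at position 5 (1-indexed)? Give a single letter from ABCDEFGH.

Char 1 ('B'): step: R->4, L=0; B->plug->B->R->C->L->D->refl->H->L'->D->R'->H->plug->H
Char 2 ('H'): step: R->5, L=0; H->plug->H->R->G->L->C->refl->B->L'->A->R'->B->plug->B
Char 3 ('F'): step: R->6, L=0; F->plug->F->R->B->L->A->refl->E->L'->F->R'->G->plug->G
Char 4 ('C'): step: R->7, L=0; C->plug->E->R->A->L->B->refl->C->L'->G->R'->H->plug->H
Char 5 ('B'): step: R->0, L->1 (L advanced); B->plug->B->R->E->L->D->refl->H->L'->A->R'->H->plug->H

H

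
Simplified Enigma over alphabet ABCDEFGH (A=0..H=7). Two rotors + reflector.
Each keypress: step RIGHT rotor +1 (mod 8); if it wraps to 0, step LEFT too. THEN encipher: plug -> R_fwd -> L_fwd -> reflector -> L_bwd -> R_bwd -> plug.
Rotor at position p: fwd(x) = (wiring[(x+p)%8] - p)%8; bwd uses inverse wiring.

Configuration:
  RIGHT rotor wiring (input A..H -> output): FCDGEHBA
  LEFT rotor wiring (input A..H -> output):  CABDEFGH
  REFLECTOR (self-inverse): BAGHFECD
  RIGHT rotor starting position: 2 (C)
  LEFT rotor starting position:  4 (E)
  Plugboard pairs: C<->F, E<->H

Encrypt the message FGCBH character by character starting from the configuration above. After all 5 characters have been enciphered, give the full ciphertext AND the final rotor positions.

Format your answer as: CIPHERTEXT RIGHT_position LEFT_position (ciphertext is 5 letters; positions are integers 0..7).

Answer: CBHDF 7 4

Derivation:
Char 1 ('F'): step: R->3, L=4; F->plug->C->R->E->L->G->refl->C->L'->C->R'->F->plug->C
Char 2 ('G'): step: R->4, L=4; G->plug->G->R->H->L->H->refl->D->L'->D->R'->B->plug->B
Char 3 ('C'): step: R->5, L=4; C->plug->F->R->G->L->F->refl->E->L'->F->R'->E->plug->H
Char 4 ('B'): step: R->6, L=4; B->plug->B->R->C->L->C->refl->G->L'->E->R'->D->plug->D
Char 5 ('H'): step: R->7, L=4; H->plug->E->R->H->L->H->refl->D->L'->D->R'->C->plug->F
Final: ciphertext=CBHDF, RIGHT=7, LEFT=4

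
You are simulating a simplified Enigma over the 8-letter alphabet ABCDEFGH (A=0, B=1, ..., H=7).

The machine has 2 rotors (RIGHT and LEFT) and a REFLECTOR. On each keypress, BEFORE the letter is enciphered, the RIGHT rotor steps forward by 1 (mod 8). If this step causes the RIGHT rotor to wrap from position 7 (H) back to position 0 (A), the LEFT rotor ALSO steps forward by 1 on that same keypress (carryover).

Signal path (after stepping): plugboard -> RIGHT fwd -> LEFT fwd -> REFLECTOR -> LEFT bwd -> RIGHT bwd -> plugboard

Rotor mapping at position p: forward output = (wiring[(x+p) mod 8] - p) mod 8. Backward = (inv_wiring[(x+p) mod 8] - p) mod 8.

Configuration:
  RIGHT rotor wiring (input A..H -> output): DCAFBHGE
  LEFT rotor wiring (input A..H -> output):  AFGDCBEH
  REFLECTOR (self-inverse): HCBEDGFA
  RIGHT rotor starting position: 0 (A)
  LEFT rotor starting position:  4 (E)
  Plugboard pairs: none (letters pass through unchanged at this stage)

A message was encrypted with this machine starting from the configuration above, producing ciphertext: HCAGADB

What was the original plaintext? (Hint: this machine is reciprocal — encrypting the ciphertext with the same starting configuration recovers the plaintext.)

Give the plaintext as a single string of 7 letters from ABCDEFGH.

Char 1 ('H'): step: R->1, L=4; H->plug->H->R->C->L->A->refl->H->L'->H->R'->B->plug->B
Char 2 ('C'): step: R->2, L=4; C->plug->C->R->H->L->H->refl->A->L'->C->R'->F->plug->F
Char 3 ('A'): step: R->3, L=4; A->plug->A->R->C->L->A->refl->H->L'->H->R'->G->plug->G
Char 4 ('G'): step: R->4, L=4; G->plug->G->R->E->L->E->refl->D->L'->D->R'->B->plug->B
Char 5 ('A'): step: R->5, L=4; A->plug->A->R->C->L->A->refl->H->L'->H->R'->C->plug->C
Char 6 ('D'): step: R->6, L=4; D->plug->D->R->E->L->E->refl->D->L'->D->R'->G->plug->G
Char 7 ('B'): step: R->7, L=4; B->plug->B->R->E->L->E->refl->D->L'->D->R'->C->plug->C

Answer: BFGBCGC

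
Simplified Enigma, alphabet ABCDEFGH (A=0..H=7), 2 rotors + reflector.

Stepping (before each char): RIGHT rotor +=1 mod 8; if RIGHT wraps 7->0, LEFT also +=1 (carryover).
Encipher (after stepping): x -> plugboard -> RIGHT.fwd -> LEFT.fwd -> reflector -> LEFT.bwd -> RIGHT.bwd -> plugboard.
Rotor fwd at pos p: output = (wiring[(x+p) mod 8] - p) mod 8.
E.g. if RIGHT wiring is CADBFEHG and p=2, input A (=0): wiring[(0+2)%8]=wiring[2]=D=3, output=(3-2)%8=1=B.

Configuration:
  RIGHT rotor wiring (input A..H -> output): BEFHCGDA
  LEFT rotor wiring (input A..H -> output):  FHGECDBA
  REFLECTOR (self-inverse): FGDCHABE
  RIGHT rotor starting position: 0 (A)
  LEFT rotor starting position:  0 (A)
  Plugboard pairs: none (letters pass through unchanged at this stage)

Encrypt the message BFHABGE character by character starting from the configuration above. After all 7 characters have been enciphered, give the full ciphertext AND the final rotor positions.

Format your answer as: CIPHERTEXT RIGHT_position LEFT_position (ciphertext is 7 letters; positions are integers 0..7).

Answer: EHFBGAG 7 0

Derivation:
Char 1 ('B'): step: R->1, L=0; B->plug->B->R->E->L->C->refl->D->L'->F->R'->E->plug->E
Char 2 ('F'): step: R->2, L=0; F->plug->F->R->G->L->B->refl->G->L'->C->R'->H->plug->H
Char 3 ('H'): step: R->3, L=0; H->plug->H->R->C->L->G->refl->B->L'->G->R'->F->plug->F
Char 4 ('A'): step: R->4, L=0; A->plug->A->R->G->L->B->refl->G->L'->C->R'->B->plug->B
Char 5 ('B'): step: R->5, L=0; B->plug->B->R->G->L->B->refl->G->L'->C->R'->G->plug->G
Char 6 ('G'): step: R->6, L=0; G->plug->G->R->E->L->C->refl->D->L'->F->R'->A->plug->A
Char 7 ('E'): step: R->7, L=0; E->plug->E->R->A->L->F->refl->A->L'->H->R'->G->plug->G
Final: ciphertext=EHFBGAG, RIGHT=7, LEFT=0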